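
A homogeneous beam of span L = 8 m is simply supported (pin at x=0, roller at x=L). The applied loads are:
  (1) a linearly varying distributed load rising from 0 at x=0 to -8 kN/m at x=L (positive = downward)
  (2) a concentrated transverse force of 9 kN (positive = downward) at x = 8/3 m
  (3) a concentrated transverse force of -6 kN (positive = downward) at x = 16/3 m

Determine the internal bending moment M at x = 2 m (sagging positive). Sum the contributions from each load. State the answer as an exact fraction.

M(2) = -12 kN·m

Load 1 — triangular load w₀=-8 kN/m (0→w₀ over full span):
  M_1 = w₀Lx/6 - w₀x³/(6L) = (-8)·8·2/6 - (-8)·2³/(6·8) = -20 kN·m
Load 2 — point force P=9 kN at a=8/3 m (b=L-a=16/3):
  M_2 = Pbx/L  [x≤a] = 9·(16/3)·2/8 = 12 kN·m
Load 3 — point force P=-6 kN at a=16/3 m (b=L-a=8/3):
  M_3 = Pbx/L  [x≤a] = (-6)·(8/3)·2/8 = -4 kN·m
Superposition: M = Σ M_i = -12 kN·m ≈ -12.000000 kN·m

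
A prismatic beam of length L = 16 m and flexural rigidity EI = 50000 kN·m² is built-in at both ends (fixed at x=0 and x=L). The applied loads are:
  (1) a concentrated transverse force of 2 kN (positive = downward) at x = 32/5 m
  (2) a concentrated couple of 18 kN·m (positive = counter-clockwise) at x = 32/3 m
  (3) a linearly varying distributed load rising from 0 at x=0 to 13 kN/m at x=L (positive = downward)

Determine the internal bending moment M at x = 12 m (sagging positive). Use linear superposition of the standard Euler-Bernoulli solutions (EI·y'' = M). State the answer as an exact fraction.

M(12) = 8704/375 kN·m

Load 1 — point force P=2 kN at a=32/5 m (b=L-a=48/5):
  M_1 = Pa²(a+3b)(L-x)/L³ - Pa²b/L²  [x>a] = 2·(32/5)²·((32/5)+3·(48/5))·(16-12)/16³ - 2·(32/5)²·(48/5)/16² = -32/125 kN·m
Load 2 — applied couple M₀=18 kN·m at a=32/3 m (b=L-a=16/3):
  M_2 = R_Ax - M_A - M₀  [x>a] with R_A=3/2, M_A=6 = (3/2)·12 - 6 - 18 = -6 kN·m
Load 3 — triangular load w₀=13 kN/m (0→w₀ over full span):
  M_3 = 3w₀Lx/20 - w₀L²/30 - w₀x³/(6L) = 3·13·16·12/20 - 13·16²/30 - 13·12³/(6·16) = 442/15 kN·m
Superposition: M = Σ M_i = 8704/375 kN·m ≈ 23.210667 kN·m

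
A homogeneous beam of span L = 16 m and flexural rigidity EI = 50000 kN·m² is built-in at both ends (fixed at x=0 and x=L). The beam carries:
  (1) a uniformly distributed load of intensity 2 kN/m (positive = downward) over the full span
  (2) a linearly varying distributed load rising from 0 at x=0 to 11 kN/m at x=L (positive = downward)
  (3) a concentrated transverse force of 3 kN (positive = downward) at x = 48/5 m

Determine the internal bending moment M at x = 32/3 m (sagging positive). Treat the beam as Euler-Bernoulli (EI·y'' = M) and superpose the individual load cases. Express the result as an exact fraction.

Load 1 — uniform load w=2 kN/m over full span:
  M_1 = wLx/2 - wL²/12 - wx²/2 = 2·16·(32/3)/2 - 2·16²/12 - 2·(32/3)²/2 = 128/9 kN·m
Load 2 — triangular load w₀=11 kN/m (0→w₀ over full span):
  M_2 = 3w₀Lx/20 - w₀L²/30 - w₀x³/(6L) = 3·11·16·(32/3)/20 - 11·16²/30 - 11·(32/3)³/(6·16) = 19712/405 kN·m
Load 3 — point force P=3 kN at a=48/5 m (b=L-a=32/5):
  M_3 = Pa²(a+3b)(L-x)/L³ - Pa²b/L²  [x>a] = 3·(48/5)²·((48/5)+3·(32/5))·(16-(32/3))/16³ - 3·(48/5)²·(32/5)/16² = 432/125 kN·m
Superposition: M = Σ M_i = 671792/10125 kN·m ≈ 66.349827 kN·m

M(32/3) = 671792/10125 kN·m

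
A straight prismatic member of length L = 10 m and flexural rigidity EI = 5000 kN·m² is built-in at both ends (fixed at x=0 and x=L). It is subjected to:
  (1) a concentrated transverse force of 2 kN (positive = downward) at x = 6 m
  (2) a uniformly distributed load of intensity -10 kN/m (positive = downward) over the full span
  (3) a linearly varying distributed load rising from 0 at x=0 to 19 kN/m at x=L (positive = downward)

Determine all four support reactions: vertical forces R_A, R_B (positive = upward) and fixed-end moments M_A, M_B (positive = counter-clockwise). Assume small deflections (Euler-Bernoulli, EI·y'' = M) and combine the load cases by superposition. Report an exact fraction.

Load 1 — point force P=2 kN at a=6 m (b=L-a=4):
  R_A = Pb²(3a+b)/L³ = 2·4²·(3·6+4)/10³ = 88/125 kN
  M_A = Pab²/L² = 2·6·4²/10² = 48/25 kN·m
  R_B = Pa²(a+3b)/L³ = 2·6²·(6+3·4)/10³ = 162/125 kN
  M_B = -Pa²b/L² = -2·6²·4/10² = -72/25 kN·m
Load 2 — uniform load w=-10 kN/m over full span:
  R_A = wL/2 = (-10)·10/2 = -50 kN
  M_A = wL²/12 = (-10)·10²/12 = -250/3 kN·m
  R_B = wL/2 = (-10)·10/2 = -50 kN
  M_B = -wL²/12 = -(-10)·10²/12 = 250/3 kN·m
Load 3 — triangular load w₀=19 kN/m (0→w₀ over full span):
  R_A = 3w₀L/20 = 3·19·10/20 = 57/2 kN
  M_A = w₀L²/30 = 19·10²/30 = 190/3 kN·m
  R_B = 7w₀L/20 = 7·19·10/20 = 133/2 kN
  M_B = -w₀L²/20 = -19·10²/20 = -95 kN·m
Superposition: R_A = -5199/250 kN, M_A = -452/25 kN·m, R_B = 4449/250 kN, M_B = -1091/75 kN·m

R_A = -5199/250 kN, M_A = -452/25 kN·m, R_B = 4449/250 kN, M_B = -1091/75 kN·m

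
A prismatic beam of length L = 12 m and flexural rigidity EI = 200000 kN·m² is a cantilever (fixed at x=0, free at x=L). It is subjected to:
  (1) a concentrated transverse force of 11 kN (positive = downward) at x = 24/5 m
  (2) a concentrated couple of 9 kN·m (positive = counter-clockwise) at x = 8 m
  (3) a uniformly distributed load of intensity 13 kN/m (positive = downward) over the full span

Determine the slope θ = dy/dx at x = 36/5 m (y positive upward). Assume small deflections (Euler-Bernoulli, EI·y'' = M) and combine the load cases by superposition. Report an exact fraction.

Load 1 — point force P=11 kN at a=24/5 m (b=L-a=36/5):
  θ_1 = -Pa²/(2EI)  [x>a] = -11·(24/5)²/(2·200000) = -99/156250 rad
Load 2 — applied couple M₀=9 kN·m at a=8 m (b=L-a=4):
  θ_2 = M₀x/EI  [x≤a] = 9·(36/5)/200000 = 81/250000 rad
Load 3 — uniform load w=13 kN/m over full span:
  θ_3 = -wx(x²-3Lx+3L²)/(6EI) = -13·(36/5)·((36/5)²-3·12·(36/5)+3·12²)/(6·200000) = -13689/781250 rad
Superposition: θ = Σ θ_i = -111447/6250000 rad ≈ -0.017832 rad

θ(36/5) = -111447/6250000 rad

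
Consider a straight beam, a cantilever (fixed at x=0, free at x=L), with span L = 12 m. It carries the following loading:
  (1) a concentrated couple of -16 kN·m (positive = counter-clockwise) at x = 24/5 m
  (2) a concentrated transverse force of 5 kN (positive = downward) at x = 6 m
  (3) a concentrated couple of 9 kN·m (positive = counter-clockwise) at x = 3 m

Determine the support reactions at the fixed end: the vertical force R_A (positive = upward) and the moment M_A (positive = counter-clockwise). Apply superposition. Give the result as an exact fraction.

R_A = 5 kN, M_A = 37 kN·m

Load 1 — applied couple M₀=-16 kN·m at a=24/5 m (b=L-a=36/5):
  R_A = 0 kN
  M_A = -M₀ = -(-16) = 16 kN·m
Load 2 — point force P=5 kN at a=6 m (b=L-a=6):
  R_A = P = 5 kN
  M_A = Pa = 5·6 = 30 kN·m
Load 3 — applied couple M₀=9 kN·m at a=3 m (b=L-a=9):
  R_A = 0 kN
  M_A = -M₀ = -9 kN·m
Superposition: R_A = 5 kN, M_A = 37 kN·m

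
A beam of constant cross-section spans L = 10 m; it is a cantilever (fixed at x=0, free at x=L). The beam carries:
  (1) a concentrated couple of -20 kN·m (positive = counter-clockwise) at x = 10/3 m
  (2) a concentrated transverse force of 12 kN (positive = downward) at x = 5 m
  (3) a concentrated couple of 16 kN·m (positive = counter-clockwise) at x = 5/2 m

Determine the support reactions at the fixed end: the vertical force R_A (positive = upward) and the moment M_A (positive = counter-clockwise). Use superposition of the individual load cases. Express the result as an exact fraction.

R_A = 12 kN, M_A = 64 kN·m

Load 1 — applied couple M₀=-20 kN·m at a=10/3 m (b=L-a=20/3):
  R_A = 0 kN
  M_A = -M₀ = -(-20) = 20 kN·m
Load 2 — point force P=12 kN at a=5 m (b=L-a=5):
  R_A = P = 12 kN
  M_A = Pa = 12·5 = 60 kN·m
Load 3 — applied couple M₀=16 kN·m at a=5/2 m (b=L-a=15/2):
  R_A = 0 kN
  M_A = -M₀ = -16 kN·m
Superposition: R_A = 12 kN, M_A = 64 kN·m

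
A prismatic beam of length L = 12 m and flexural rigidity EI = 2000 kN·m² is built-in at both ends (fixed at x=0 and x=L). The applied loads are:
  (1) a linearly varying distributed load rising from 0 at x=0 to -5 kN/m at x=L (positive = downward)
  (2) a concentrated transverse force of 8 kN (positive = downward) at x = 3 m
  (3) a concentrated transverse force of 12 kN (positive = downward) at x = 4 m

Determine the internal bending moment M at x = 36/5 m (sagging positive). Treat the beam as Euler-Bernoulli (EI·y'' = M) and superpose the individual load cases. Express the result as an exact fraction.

M(36/5) = -1367/150 kN·m

Load 1 — triangular load w₀=-5 kN/m (0→w₀ over full span):
  M_1 = 3w₀Lx/20 - w₀L²/30 - w₀x³/(6L) = 3·(-5)·12·(36/5)/20 - (-5)·12²/30 - (-5)·(36/5)³/(6·12) = -372/25 kN·m
Load 2 — point force P=8 kN at a=3 m (b=L-a=9):
  M_2 = Pa²(a+3b)(L-x)/L³ - Pa²b/L²  [x>a] = 8·3²·(3+3·9)·(12-(36/5))/12³ - 8·3²·9/12² = 3/2 kN·m
Load 3 — point force P=12 kN at a=4 m (b=L-a=8):
  M_3 = Pa²(a+3b)(L-x)/L³ - Pa²b/L²  [x>a] = 12·4²·(4+3·8)·(12-(36/5))/12³ - 12·4²·8/12² = 64/15 kN·m
Superposition: M = Σ M_i = -1367/150 kN·m ≈ -9.113333 kN·m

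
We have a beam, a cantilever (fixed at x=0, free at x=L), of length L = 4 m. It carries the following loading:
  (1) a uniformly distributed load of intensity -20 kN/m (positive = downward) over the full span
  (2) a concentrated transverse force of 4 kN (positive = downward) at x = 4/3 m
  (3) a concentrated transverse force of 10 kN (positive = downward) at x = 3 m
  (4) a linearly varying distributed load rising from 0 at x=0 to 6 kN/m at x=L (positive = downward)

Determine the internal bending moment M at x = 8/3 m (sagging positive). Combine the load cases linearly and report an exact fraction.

M(8/3) = 262/27 kN·m

Load 1 — uniform load w=-20 kN/m over full span:
  M_1 = -w(L-x)²/2 = -(-20)·(4-(8/3))²/2 = 160/9 kN·m
Load 2 — point force P=4 kN at a=4/3 m (b=L-a=8/3):
  M_2 = 0  [x>a] = 0 kN·m
Load 3 — point force P=10 kN at a=3 m (b=L-a=1):
  M_3 = -P(a-x)  [x≤a] = -10·(3-(8/3)) = -10/3 kN·m
Load 4 — triangular load w₀=6 kN/m (0→w₀ over full span):
  M_4 = w₀Lx/2 - w₀L²/3 - w₀x³/(6L) = 6·4·(8/3)/2 - 6·4²/3 - 6·(8/3)³/(6·4) = -128/27 kN·m
Superposition: M = Σ M_i = 262/27 kN·m ≈ 9.703704 kN·m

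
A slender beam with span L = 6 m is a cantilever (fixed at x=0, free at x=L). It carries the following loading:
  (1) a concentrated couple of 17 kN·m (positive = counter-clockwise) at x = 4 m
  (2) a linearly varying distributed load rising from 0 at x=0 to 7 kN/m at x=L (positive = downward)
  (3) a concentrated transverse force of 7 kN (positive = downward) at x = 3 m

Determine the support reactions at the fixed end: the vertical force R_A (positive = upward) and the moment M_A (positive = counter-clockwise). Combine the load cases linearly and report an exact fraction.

Load 1 — applied couple M₀=17 kN·m at a=4 m (b=L-a=2):
  R_A = 0 kN
  M_A = -M₀ = -17 kN·m
Load 2 — triangular load w₀=7 kN/m (0→w₀ over full span):
  R_A = w₀L/2 = 7·6/2 = 21 kN
  M_A = w₀L²/3 = 7·6²/3 = 84 kN·m
Load 3 — point force P=7 kN at a=3 m (b=L-a=3):
  R_A = P = 7 kN
  M_A = Pa = 7·3 = 21 kN·m
Superposition: R_A = 28 kN, M_A = 88 kN·m

R_A = 28 kN, M_A = 88 kN·m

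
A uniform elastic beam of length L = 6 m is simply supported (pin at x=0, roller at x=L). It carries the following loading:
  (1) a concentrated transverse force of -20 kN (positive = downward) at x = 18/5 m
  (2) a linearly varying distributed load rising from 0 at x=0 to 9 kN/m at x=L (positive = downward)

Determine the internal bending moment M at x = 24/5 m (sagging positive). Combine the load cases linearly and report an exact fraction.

M(24/5) = 144/125 kN·m

Load 1 — point force P=-20 kN at a=18/5 m (b=L-a=12/5):
  M_1 = Pa(L-x)/L  [x>a] = (-20)·(18/5)·(6-(24/5))/6 = -72/5 kN·m
Load 2 — triangular load w₀=9 kN/m (0→w₀ over full span):
  M_2 = w₀Lx/6 - w₀x³/(6L) = 9·6·(24/5)/6 - 9·(24/5)³/(6·6) = 1944/125 kN·m
Superposition: M = Σ M_i = 144/125 kN·m ≈ 1.152000 kN·m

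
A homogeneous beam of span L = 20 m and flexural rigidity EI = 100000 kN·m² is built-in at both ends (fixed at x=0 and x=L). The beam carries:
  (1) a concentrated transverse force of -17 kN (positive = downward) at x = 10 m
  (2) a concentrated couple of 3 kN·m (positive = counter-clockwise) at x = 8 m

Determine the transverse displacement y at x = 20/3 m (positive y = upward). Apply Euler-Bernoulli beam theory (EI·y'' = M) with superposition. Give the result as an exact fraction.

Load 1 — point force P=-17 kN at a=10 m (b=L-a=10):
  y_1 = -Pb²x²(3aL-(3a+b)x)/(6L³EI)  [x≤a] = -(-17)·10²·(20/3)²·(3·10·20-(3·10+10)·(20/3))/(6·20³·100000) = 17/3240 m
Load 2 — applied couple M₀=3 kN·m at a=8 m (b=L-a=12):
  y_2 = (R_Ax³/6 - M_Ax²/2)/EI  [x≤a] with R_A=27/125, M_A=9/25 = ((27/125)·(20/3)³/6 - (9/25)·(20/3)²/2)/100000 = 1/37500 m
Superposition: y = Σ y_i = 10679/2025000 m ≈ 0.005274 m

y(20/3) = 10679/2025000 m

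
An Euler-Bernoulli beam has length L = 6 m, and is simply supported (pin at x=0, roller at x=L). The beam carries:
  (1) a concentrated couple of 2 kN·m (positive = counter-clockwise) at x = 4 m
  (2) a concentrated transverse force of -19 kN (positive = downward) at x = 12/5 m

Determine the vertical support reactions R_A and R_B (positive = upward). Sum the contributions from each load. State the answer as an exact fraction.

R_A = -166/15 kN, R_B = -119/15 kN

Load 1 — applied couple M₀=2 kN·m at a=4 m (b=L-a=2):
  R_A = M₀/L = 2/6 = 1/3 kN
  R_B = -M₀/L = -2/6 = -1/3 kN
Load 2 — point force P=-19 kN at a=12/5 m (b=L-a=18/5):
  R_A = Pb/L = (-19)·(18/5)/6 = -57/5 kN
  R_B = Pa/L = (-19)·(12/5)/6 = -38/5 kN
Superposition: R_A = -166/15 kN, R_B = -119/15 kN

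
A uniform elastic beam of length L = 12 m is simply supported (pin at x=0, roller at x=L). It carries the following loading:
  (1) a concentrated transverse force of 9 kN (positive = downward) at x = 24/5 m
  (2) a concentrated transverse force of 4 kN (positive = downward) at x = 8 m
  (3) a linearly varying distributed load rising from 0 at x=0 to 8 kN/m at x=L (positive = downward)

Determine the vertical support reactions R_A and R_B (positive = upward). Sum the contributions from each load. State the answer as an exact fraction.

R_A = 341/15 kN, R_B = 574/15 kN

Load 1 — point force P=9 kN at a=24/5 m (b=L-a=36/5):
  R_A = Pb/L = 9·(36/5)/12 = 27/5 kN
  R_B = Pa/L = 9·(24/5)/12 = 18/5 kN
Load 2 — point force P=4 kN at a=8 m (b=L-a=4):
  R_A = Pb/L = 4·4/12 = 4/3 kN
  R_B = Pa/L = 4·8/12 = 8/3 kN
Load 3 — triangular load w₀=8 kN/m (0→w₀ over full span):
  R_A = w₀L/6 = 8·12/6 = 16 kN
  R_B = w₀L/3 = 8·12/3 = 32 kN
Superposition: R_A = 341/15 kN, R_B = 574/15 kN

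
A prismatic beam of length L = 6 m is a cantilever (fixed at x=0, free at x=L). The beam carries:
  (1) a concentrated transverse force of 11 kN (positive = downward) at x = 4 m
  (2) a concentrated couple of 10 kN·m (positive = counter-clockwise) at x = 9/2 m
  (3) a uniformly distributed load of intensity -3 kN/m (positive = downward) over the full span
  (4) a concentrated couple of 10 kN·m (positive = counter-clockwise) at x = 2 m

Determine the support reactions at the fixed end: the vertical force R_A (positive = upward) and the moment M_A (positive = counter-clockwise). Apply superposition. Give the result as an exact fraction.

R_A = -7 kN, M_A = -30 kN·m

Load 1 — point force P=11 kN at a=4 m (b=L-a=2):
  R_A = P = 11 kN
  M_A = Pa = 11·4 = 44 kN·m
Load 2 — applied couple M₀=10 kN·m at a=9/2 m (b=L-a=3/2):
  R_A = 0 kN
  M_A = -M₀ = -10 kN·m
Load 3 — uniform load w=-3 kN/m over full span:
  R_A = wL = (-3)·6 = -18 kN
  M_A = wL²/2 = (-3)·6²/2 = -54 kN·m
Load 4 — applied couple M₀=10 kN·m at a=2 m (b=L-a=4):
  R_A = 0 kN
  M_A = -M₀ = -10 kN·m
Superposition: R_A = -7 kN, M_A = -30 kN·m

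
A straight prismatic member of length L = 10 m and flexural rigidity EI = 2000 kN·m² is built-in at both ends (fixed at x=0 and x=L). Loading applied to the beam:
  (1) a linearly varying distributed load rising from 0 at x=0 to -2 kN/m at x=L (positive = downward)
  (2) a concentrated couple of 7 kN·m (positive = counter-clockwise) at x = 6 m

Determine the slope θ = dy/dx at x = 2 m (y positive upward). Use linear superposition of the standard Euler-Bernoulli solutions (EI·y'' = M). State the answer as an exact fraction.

Load 1 — triangular load w₀=-2 kN/m (0→w₀ over full span):
  θ_1 = -w₀(2x(L-x)(L-2x)(x+2L)+x²(L-x)²)/(120LEI) = -(-2)·(2·2·(10-2)·(10-2·2)·(2+2·10)+2²·(10-2)²)/(120·10·2000) = 7/1875 rad
Load 2 — applied couple M₀=7 kN·m at a=6 m (b=L-a=4):
  θ_2 = (R_Ax²/2 - M_Ax)/EI  [x≤a] with R_A=126/125, M_A=56/25 = ((126/125)·2²/2 - (56/25)·2)/2000 = -77/62500 rad
Superposition: θ = Σ θ_i = 469/187500 rad ≈ 0.002501 rad

θ(2) = 469/187500 rad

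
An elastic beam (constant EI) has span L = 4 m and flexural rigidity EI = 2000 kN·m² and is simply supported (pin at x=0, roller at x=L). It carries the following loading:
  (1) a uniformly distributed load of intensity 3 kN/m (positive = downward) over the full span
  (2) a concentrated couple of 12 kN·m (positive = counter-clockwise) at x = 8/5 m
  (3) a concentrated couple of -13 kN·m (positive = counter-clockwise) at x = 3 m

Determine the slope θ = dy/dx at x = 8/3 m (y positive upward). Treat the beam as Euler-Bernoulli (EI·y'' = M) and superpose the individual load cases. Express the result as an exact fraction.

θ(8/3) = -11639/10800000 rad

Load 1 — uniform load w=3 kN/m over full span:
  θ_1 = -w(L³-6Lx²+4x³)/(24EI) = -3·(4³-6·4·(8/3)²+4·(8/3)³)/(24·2000) = 13/6750 rad
Load 2 — applied couple M₀=12 kN·m at a=8/5 m (b=L-a=12/5):
  θ_2 = (M₀x²/(2L)-M₀(x-a)+C₁)/EI  [x>a] with C₁=M₀(3b²-L²)/(6L)=16/25 = (12·(8/3)²/(2·4)-12·((8/3)-(8/5))+(16/25))/2000 = -7/9375 rad
Load 3 — applied couple M₀=-13 kN·m at a=3 m (b=L-a=1):
  θ_3 = (M₀x²/(2L)+C₁)/EI  [x≤a] with C₁=M₀(3b²-L²)/(6L)=169/24 = ((-13)·(8/3)²/(2·4)+(169/24))/2000 = -13/5760 rad
Superposition: θ = Σ θ_i = -11639/10800000 rad ≈ -0.001078 rad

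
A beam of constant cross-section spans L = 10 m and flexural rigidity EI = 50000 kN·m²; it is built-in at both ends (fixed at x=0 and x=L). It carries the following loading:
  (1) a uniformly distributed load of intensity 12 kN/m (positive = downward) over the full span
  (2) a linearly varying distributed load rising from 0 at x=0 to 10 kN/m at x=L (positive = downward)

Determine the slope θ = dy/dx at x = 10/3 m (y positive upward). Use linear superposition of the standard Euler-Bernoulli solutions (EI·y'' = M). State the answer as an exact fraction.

Load 1 — uniform load w=12 kN/m over full span:
  θ_1 = -wx(L-x)(L-2x)/(12EI) = -12·(10/3)·(10-(10/3))·(10-2·(10/3))/(12·50000) = -1/675 rad
Load 2 — triangular load w₀=10 kN/m (0→w₀ over full span):
  θ_2 = -w₀(2x(L-x)(L-2x)(x+2L)+x²(L-x)²)/(120LEI) = -10·(2·(10/3)·(10-(10/3))·(10-2·(10/3))·((10/3)+2·10)+(10/3)²·(10-(10/3))²)/(120·10·50000) = -4/6075 rad
Superposition: θ = Σ θ_i = -13/6075 rad ≈ -0.002140 rad

θ(10/3) = -13/6075 rad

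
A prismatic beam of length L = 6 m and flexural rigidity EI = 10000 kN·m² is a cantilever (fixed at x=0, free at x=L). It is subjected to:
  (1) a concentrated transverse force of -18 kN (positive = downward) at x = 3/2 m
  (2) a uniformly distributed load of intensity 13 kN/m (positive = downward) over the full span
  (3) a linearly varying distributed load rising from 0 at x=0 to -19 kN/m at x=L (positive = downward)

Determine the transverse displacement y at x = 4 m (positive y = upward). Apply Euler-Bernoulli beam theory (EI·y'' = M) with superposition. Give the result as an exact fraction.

Load 1 — point force P=-18 kN at a=3/2 m (b=L-a=9/2):
  y_1 = -Pa²(3x-a)/(6EI)  [x>a] = -(-18)·(3/2)²·(3·4-(3/2))/(6·10000) = 567/80000 m
Load 2 — uniform load w=13 kN/m over full span:
  y_2 = -wx²(x²-4Lx+6L²)/(24EI) = -13·4²·(4²-4·6·4+6·6²)/(24·10000) = -221/1875 m
Load 3 — triangular load w₀=-19 kN/m (0→w₀ over full span):
  y_3 = (w₀Lx³/12-w₀L²x²/6-w₀x⁵/(120L))/EI = ((-19)·6·4³/12-(-19)·6²·4²/6-(-19)·4⁵/(120·6))/10000 = 3496/28125 m
Superposition: y = Σ y_i = 48683/3600000 m ≈ 0.013523 m

y(4) = 48683/3600000 m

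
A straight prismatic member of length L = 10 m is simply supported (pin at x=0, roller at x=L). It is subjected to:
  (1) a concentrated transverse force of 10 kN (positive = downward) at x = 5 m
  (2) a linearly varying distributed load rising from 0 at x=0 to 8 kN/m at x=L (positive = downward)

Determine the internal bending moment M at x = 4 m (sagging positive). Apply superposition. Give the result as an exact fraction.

M(4) = 324/5 kN·m

Load 1 — point force P=10 kN at a=5 m (b=L-a=5):
  M_1 = Pbx/L  [x≤a] = 10·5·4/10 = 20 kN·m
Load 2 — triangular load w₀=8 kN/m (0→w₀ over full span):
  M_2 = w₀Lx/6 - w₀x³/(6L) = 8·10·4/6 - 8·4³/(6·10) = 224/5 kN·m
Superposition: M = Σ M_i = 324/5 kN·m ≈ 64.800000 kN·m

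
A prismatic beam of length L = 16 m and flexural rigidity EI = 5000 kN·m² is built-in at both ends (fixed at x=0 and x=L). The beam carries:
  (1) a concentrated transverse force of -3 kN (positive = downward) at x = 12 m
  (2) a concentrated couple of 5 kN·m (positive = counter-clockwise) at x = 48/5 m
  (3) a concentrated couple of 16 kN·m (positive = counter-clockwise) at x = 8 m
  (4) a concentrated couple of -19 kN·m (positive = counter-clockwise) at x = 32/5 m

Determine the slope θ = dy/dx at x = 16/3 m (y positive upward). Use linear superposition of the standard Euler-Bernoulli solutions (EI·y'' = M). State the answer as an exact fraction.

Load 1 — point force P=-3 kN at a=12 m (b=L-a=4):
  θ_1 = -Pb²x(2aL-(3a+b)x)/(2L³EI)  [x≤a] = -(-3)·4²·(16/3)·(2·12·16-(3·12+4)·(16/3))/(2·16³·5000) = 2/1875 rad
Load 2 — applied couple M₀=5 kN·m at a=48/5 m (b=L-a=32/5):
  θ_2 = (R_Ax²/2 - M_Ax)/EI  [x≤a] with R_A=9/20, M_A=8/5 = ((9/20)·(16/3)²/2 - (8/5)·(16/3))/5000 = -4/9375 rad
Load 3 — applied couple M₀=16 kN·m at a=8 m (b=L-a=8):
  θ_3 = (R_Ax²/2 - M_Ax)/EI  [x≤a] with R_A=3/2, M_A=4 = ((3/2)·(16/3)²/2 - 4·(16/3))/5000 = 0 rad
Load 4 — applied couple M₀=-19 kN·m at a=32/5 m (b=L-a=48/5):
  θ_4 = (R_Ax²/2 - M_Ax)/EI  [x≤a] with R_A=-171/100, M_A=-57/25 = ((-171/100)·(16/3)²/2 - (-57/25)·(16/3))/5000 = -38/15625 rad
Superposition: θ = Σ θ_i = -28/15625 rad ≈ -0.001792 rad

θ(16/3) = -28/15625 rad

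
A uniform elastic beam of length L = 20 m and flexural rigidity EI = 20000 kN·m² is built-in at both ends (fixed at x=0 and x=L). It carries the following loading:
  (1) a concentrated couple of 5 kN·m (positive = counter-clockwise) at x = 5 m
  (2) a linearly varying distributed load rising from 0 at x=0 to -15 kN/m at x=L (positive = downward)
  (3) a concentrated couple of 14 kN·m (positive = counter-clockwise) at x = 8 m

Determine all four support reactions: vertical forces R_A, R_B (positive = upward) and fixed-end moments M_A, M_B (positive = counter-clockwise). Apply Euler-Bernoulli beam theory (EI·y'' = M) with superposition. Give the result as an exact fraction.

Load 1 — applied couple M₀=5 kN·m at a=5 m (b=L-a=15):
  R_A = 6M₀ab/L³ = 6·5·5·15/20³ = 9/32 kN
  M_A = M₀b(2a-b)/L² = 5·15·(2·5-15)/20² = -15/16 kN·m
  R_B = -6M₀ab/L³ = -6·5·5·15/20³ = -9/32 kN
  M_B = M₀a(2b-a)/L² = 5·5·(2·15-5)/20² = 25/16 kN·m
Load 2 — triangular load w₀=-15 kN/m (0→w₀ over full span):
  R_A = 3w₀L/20 = 3·(-15)·20/20 = -45 kN
  M_A = w₀L²/30 = (-15)·20²/30 = -200 kN·m
  R_B = 7w₀L/20 = 7·(-15)·20/20 = -105 kN
  M_B = -w₀L²/20 = -(-15)·20²/20 = 300 kN·m
Load 3 — applied couple M₀=14 kN·m at a=8 m (b=L-a=12):
  R_A = 6M₀ab/L³ = 6·14·8·12/20³ = 126/125 kN
  M_A = M₀b(2a-b)/L² = 14·12·(2·8-12)/20² = 42/25 kN·m
  R_B = -6M₀ab/L³ = -6·14·8·12/20³ = -126/125 kN
  M_B = M₀a(2b-a)/L² = 14·8·(2·12-8)/20² = 112/25 kN·m
Superposition: R_A = -174843/4000 kN, M_A = -79703/400 kN·m, R_B = -425157/4000 kN, M_B = 122417/400 kN·m

R_A = -174843/4000 kN, M_A = -79703/400 kN·m, R_B = -425157/4000 kN, M_B = 122417/400 kN·m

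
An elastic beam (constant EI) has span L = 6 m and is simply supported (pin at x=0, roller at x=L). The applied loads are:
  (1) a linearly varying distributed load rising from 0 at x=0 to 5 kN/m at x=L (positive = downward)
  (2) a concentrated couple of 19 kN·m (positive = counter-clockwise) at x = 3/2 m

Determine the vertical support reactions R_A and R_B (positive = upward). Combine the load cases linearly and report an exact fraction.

R_A = 49/6 kN, R_B = 41/6 kN

Load 1 — triangular load w₀=5 kN/m (0→w₀ over full span):
  R_A = w₀L/6 = 5·6/6 = 5 kN
  R_B = w₀L/3 = 5·6/3 = 10 kN
Load 2 — applied couple M₀=19 kN·m at a=3/2 m (b=L-a=9/2):
  R_A = M₀/L = 19/6 kN
  R_B = -M₀/L = -19/6 kN
Superposition: R_A = 49/6 kN, R_B = 41/6 kN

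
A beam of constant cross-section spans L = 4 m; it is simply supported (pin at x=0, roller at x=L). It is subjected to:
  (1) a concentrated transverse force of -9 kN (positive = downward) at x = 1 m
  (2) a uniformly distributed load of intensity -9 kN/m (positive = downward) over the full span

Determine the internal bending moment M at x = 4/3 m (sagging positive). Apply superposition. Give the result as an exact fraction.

Load 1 — point force P=-9 kN at a=1 m (b=L-a=3):
  M_1 = Pa(L-x)/L  [x>a] = (-9)·1·(4-(4/3))/4 = -6 kN·m
Load 2 — uniform load w=-9 kN/m over full span:
  M_2 = wx(L-x)/2 = (-9)·(4/3)·(4-(4/3))/2 = -16 kN·m
Superposition: M = Σ M_i = -22 kN·m ≈ -22.000000 kN·m

M(4/3) = -22 kN·m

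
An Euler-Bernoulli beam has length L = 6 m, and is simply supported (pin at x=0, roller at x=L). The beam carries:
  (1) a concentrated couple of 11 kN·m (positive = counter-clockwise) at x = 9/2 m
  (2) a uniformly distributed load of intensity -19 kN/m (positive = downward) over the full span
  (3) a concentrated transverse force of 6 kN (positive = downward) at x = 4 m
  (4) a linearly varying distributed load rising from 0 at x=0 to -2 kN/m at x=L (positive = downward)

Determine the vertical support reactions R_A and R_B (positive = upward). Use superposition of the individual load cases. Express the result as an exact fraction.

Load 1 — applied couple M₀=11 kN·m at a=9/2 m (b=L-a=3/2):
  R_A = M₀/L = 11/6 kN
  R_B = -M₀/L = -11/6 kN
Load 2 — uniform load w=-19 kN/m over full span:
  R_A = wL/2 = (-19)·6/2 = -57 kN
  R_B = wL/2 = (-19)·6/2 = -57 kN
Load 3 — point force P=6 kN at a=4 m (b=L-a=2):
  R_A = Pb/L = 6·2/6 = 2 kN
  R_B = Pa/L = 6·4/6 = 4 kN
Load 4 — triangular load w₀=-2 kN/m (0→w₀ over full span):
  R_A = w₀L/6 = (-2)·6/6 = -2 kN
  R_B = w₀L/3 = (-2)·6/3 = -4 kN
Superposition: R_A = -331/6 kN, R_B = -353/6 kN

R_A = -331/6 kN, R_B = -353/6 kN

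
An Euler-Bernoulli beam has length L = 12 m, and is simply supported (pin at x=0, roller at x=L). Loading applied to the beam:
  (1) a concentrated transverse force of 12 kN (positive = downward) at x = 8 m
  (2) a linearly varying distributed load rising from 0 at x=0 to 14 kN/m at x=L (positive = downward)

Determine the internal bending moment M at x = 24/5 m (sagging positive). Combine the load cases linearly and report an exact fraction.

M(24/5) = 16512/125 kN·m

Load 1 — point force P=12 kN at a=8 m (b=L-a=4):
  M_1 = Pbx/L  [x≤a] = 12·4·(24/5)/12 = 96/5 kN·m
Load 2 — triangular load w₀=14 kN/m (0→w₀ over full span):
  M_2 = w₀Lx/6 - w₀x³/(6L) = 14·12·(24/5)/6 - 14·(24/5)³/(6·12) = 14112/125 kN·m
Superposition: M = Σ M_i = 16512/125 kN·m ≈ 132.096000 kN·m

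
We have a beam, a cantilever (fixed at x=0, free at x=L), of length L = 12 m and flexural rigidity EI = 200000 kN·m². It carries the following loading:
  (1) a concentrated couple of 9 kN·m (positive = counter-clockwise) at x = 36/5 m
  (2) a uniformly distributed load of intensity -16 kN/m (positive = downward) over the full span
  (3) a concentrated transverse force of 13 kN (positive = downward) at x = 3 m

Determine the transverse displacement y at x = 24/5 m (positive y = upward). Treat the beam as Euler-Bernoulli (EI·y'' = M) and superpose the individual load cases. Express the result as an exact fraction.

Load 1 — applied couple M₀=9 kN·m at a=36/5 m (b=L-a=24/5):
  y_1 = M₀x²/(2EI)  [x≤a] = 9·(24/5)²/(2·200000) = 81/156250 m
Load 2 — uniform load w=-16 kN/m over full span:
  y_2 = -wx²(x²-4Lx+6L²)/(24EI) = -(-16)·(24/5)²·((24/5)²-4·12·(24/5)+6·12²)/(24·200000) = 98496/1953125 m
Load 3 — point force P=13 kN at a=3 m (b=L-a=9):
  y_3 = -Pa²(3x-a)/(6EI)  [x>a] = -13·3²·(3·(24/5)-3)/(6·200000) = -2223/2000000 m
Superposition: y = Σ y_i = 12459213/250000000 m ≈ 0.049837 m

y(24/5) = 12459213/250000000 m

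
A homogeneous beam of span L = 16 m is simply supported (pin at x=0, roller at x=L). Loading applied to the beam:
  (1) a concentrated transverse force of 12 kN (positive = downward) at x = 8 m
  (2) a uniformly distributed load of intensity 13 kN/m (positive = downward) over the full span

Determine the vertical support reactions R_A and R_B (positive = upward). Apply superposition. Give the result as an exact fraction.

Load 1 — point force P=12 kN at a=8 m (b=L-a=8):
  R_A = Pb/L = 12·8/16 = 6 kN
  R_B = Pa/L = 12·8/16 = 6 kN
Load 2 — uniform load w=13 kN/m over full span:
  R_A = wL/2 = 13·16/2 = 104 kN
  R_B = wL/2 = 13·16/2 = 104 kN
Superposition: R_A = 110 kN, R_B = 110 kN

R_A = 110 kN, R_B = 110 kN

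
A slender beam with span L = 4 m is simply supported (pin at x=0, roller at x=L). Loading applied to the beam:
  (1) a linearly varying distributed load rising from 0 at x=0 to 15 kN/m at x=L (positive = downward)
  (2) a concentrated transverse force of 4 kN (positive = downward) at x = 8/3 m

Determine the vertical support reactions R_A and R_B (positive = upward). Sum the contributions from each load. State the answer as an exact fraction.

R_A = 34/3 kN, R_B = 68/3 kN

Load 1 — triangular load w₀=15 kN/m (0→w₀ over full span):
  R_A = w₀L/6 = 15·4/6 = 10 kN
  R_B = w₀L/3 = 15·4/3 = 20 kN
Load 2 — point force P=4 kN at a=8/3 m (b=L-a=4/3):
  R_A = Pb/L = 4·(4/3)/4 = 4/3 kN
  R_B = Pa/L = 4·(8/3)/4 = 8/3 kN
Superposition: R_A = 34/3 kN, R_B = 68/3 kN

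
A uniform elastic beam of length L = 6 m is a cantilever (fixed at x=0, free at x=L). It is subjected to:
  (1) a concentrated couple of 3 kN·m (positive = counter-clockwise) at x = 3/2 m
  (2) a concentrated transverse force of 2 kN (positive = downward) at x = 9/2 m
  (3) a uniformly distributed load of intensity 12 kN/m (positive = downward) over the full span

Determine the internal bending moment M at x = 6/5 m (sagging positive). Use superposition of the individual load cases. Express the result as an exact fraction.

Load 1 — applied couple M₀=3 kN·m at a=3/2 m (b=L-a=9/2):
  M_1 = M₀  [x≤a] = 3 = 3 kN·m
Load 2 — point force P=2 kN at a=9/2 m (b=L-a=3/2):
  M_2 = -P(a-x)  [x≤a] = -2·((9/2)-(6/5)) = -33/5 kN·m
Load 3 — uniform load w=12 kN/m over full span:
  M_3 = -w(L-x)²/2 = -12·(6-(6/5))²/2 = -3456/25 kN·m
Superposition: M = Σ M_i = -3546/25 kN·m ≈ -141.840000 kN·m

M(6/5) = -3546/25 kN·m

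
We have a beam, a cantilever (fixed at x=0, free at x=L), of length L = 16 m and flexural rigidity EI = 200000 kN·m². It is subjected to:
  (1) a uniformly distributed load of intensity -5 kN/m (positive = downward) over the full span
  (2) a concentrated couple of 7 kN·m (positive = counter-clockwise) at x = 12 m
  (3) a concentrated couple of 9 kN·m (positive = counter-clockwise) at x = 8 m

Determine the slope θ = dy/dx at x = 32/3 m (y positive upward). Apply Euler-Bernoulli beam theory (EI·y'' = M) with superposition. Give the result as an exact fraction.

θ(32/3) = 6953/405000 rad

Load 1 — uniform load w=-5 kN/m over full span:
  θ_1 = -wx(x²-3Lx+3L²)/(6EI) = -(-5)·(32/3)·((32/3)²-3·16·(32/3)+3·16²)/(6·200000) = 832/50625 rad
Load 2 — applied couple M₀=7 kN·m at a=12 m (b=L-a=4):
  θ_2 = M₀x/EI  [x≤a] = 7·(32/3)/200000 = 7/18750 rad
Load 3 — applied couple M₀=9 kN·m at a=8 m (b=L-a=8):
  θ_3 = M₀a/EI  [x>a] = 9·8/200000 = 9/25000 rad
Superposition: θ = Σ θ_i = 6953/405000 rad ≈ 0.017168 rad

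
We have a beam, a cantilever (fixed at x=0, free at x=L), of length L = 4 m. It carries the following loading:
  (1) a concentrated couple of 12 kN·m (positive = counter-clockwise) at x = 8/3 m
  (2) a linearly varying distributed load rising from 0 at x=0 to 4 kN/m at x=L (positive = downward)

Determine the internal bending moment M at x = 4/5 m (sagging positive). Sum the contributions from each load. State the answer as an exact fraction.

M(4/5) = -1132/375 kN·m

Load 1 — applied couple M₀=12 kN·m at a=8/3 m (b=L-a=4/3):
  M_1 = M₀  [x≤a] = 12 = 12 kN·m
Load 2 — triangular load w₀=4 kN/m (0→w₀ over full span):
  M_2 = w₀Lx/2 - w₀L²/3 - w₀x³/(6L) = 4·4·(4/5)/2 - 4·4²/3 - 4·(4/5)³/(6·4) = -5632/375 kN·m
Superposition: M = Σ M_i = -1132/375 kN·m ≈ -3.018667 kN·m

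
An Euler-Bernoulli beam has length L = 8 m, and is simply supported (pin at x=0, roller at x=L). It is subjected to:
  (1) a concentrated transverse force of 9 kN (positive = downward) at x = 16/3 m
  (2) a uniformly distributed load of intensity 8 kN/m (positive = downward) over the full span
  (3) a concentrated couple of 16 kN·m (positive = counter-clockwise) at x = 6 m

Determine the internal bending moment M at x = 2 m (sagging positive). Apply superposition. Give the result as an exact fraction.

Load 1 — point force P=9 kN at a=16/3 m (b=L-a=8/3):
  M_1 = Pbx/L  [x≤a] = 9·(8/3)·2/8 = 6 kN·m
Load 2 — uniform load w=8 kN/m over full span:
  M_2 = wx(L-x)/2 = 8·2·(8-2)/2 = 48 kN·m
Load 3 — applied couple M₀=16 kN·m at a=6 m (b=L-a=2):
  M_3 = M₀x/L  [x≤a] = 16·2/8 = 4 kN·m
Superposition: M = Σ M_i = 58 kN·m ≈ 58.000000 kN·m

M(2) = 58 kN·m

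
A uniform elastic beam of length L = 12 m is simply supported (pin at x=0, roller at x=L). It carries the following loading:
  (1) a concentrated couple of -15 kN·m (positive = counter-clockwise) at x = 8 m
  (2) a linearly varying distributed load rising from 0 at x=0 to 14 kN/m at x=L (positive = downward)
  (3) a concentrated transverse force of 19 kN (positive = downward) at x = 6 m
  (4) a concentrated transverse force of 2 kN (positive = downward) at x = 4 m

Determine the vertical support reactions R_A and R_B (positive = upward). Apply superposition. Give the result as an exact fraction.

Load 1 — applied couple M₀=-15 kN·m at a=8 m (b=L-a=4):
  R_A = M₀/L = (-15)/12 = -5/4 kN
  R_B = -M₀/L = -(-15)/12 = 5/4 kN
Load 2 — triangular load w₀=14 kN/m (0→w₀ over full span):
  R_A = w₀L/6 = 14·12/6 = 28 kN
  R_B = w₀L/3 = 14·12/3 = 56 kN
Load 3 — point force P=19 kN at a=6 m (b=L-a=6):
  R_A = Pb/L = 19·6/12 = 19/2 kN
  R_B = Pa/L = 19·6/12 = 19/2 kN
Load 4 — point force P=2 kN at a=4 m (b=L-a=8):
  R_A = Pb/L = 2·8/12 = 4/3 kN
  R_B = Pa/L = 2·4/12 = 2/3 kN
Superposition: R_A = 451/12 kN, R_B = 809/12 kN

R_A = 451/12 kN, R_B = 809/12 kN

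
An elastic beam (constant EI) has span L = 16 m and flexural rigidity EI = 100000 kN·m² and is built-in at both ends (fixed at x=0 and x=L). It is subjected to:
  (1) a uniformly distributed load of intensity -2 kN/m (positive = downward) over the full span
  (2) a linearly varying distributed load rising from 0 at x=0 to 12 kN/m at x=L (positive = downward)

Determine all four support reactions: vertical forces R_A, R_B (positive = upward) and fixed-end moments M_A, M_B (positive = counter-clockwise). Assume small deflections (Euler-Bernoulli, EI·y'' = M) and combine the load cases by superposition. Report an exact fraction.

R_A = 64/5 kN, M_A = 896/15 kN·m, R_B = 256/5 kN, M_B = -1664/15 kN·m

Load 1 — uniform load w=-2 kN/m over full span:
  R_A = wL/2 = (-2)·16/2 = -16 kN
  M_A = wL²/12 = (-2)·16²/12 = -128/3 kN·m
  R_B = wL/2 = (-2)·16/2 = -16 kN
  M_B = -wL²/12 = -(-2)·16²/12 = 128/3 kN·m
Load 2 — triangular load w₀=12 kN/m (0→w₀ over full span):
  R_A = 3w₀L/20 = 3·12·16/20 = 144/5 kN
  M_A = w₀L²/30 = 12·16²/30 = 512/5 kN·m
  R_B = 7w₀L/20 = 7·12·16/20 = 336/5 kN
  M_B = -w₀L²/20 = -12·16²/20 = -768/5 kN·m
Superposition: R_A = 64/5 kN, M_A = 896/15 kN·m, R_B = 256/5 kN, M_B = -1664/15 kN·m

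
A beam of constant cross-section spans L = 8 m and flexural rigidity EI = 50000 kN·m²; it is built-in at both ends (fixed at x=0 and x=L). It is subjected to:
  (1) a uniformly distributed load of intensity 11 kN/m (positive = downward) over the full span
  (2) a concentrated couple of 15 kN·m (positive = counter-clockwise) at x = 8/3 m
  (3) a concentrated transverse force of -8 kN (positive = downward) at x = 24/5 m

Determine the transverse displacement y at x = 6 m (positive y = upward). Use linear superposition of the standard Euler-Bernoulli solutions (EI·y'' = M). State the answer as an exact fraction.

y(6) = -1793/1875000 m

Load 1 — uniform load w=11 kN/m over full span:
  y_1 = -wx²(L-x)²/(24EI) = -11·6²·(8-6)²/(24·50000) = -33/25000 m
Load 2 — applied couple M₀=15 kN·m at a=8/3 m (b=L-a=16/3):
  y_2 = (R_Ax³/6 - M_Ax²/2 - M₀(x-a)²/2)/EI  [x>a] with R_A=5/2, M_A=0 = ((5/2)·6³/6 - 0·6²/2 - 15·(6-(8/3))²/2)/50000 = 1/7500 m
Load 3 — point force P=-8 kN at a=24/5 m (b=L-a=16/5):
  y_3 = -Pa²(L-x)²(3bL-(3b+a)(L-x))/(6L³EI)  [x>a] = -(-8)·(24/5)²·(8-6)²·(3·(16/5)·8-(3·(16/5)+(24/5))·(8-6))/(6·8³·50000) = 18/78125 m
Superposition: y = Σ y_i = -1793/1875000 m ≈ -0.000956 m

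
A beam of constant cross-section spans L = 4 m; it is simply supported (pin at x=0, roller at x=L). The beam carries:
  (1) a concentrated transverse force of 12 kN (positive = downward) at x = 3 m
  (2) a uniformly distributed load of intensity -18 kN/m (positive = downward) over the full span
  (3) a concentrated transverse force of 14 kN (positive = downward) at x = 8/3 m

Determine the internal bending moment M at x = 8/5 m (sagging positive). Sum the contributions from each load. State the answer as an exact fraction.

Load 1 — point force P=12 kN at a=3 m (b=L-a=1):
  M_1 = Pbx/L  [x≤a] = 12·1·(8/5)/4 = 24/5 kN·m
Load 2 — uniform load w=-18 kN/m over full span:
  M_2 = wx(L-x)/2 = (-18)·(8/5)·(4-(8/5))/2 = -864/25 kN·m
Load 3 — point force P=14 kN at a=8/3 m (b=L-a=4/3):
  M_3 = Pbx/L  [x≤a] = 14·(4/3)·(8/5)/4 = 112/15 kN·m
Superposition: M = Σ M_i = -1672/75 kN·m ≈ -22.293333 kN·m

M(8/5) = -1672/75 kN·m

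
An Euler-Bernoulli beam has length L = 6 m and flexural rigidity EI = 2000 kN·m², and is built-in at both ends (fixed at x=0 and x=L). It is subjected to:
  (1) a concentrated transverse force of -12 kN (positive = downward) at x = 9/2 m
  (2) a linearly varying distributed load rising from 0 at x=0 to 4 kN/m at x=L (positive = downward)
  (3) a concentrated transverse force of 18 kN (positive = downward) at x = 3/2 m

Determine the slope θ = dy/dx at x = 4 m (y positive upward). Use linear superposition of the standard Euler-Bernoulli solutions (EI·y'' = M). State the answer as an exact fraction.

θ(4) = 247/90000 rad

Load 1 — point force P=-12 kN at a=9/2 m (b=L-a=3/2):
  θ_1 = -Pb²x(2aL-(3a+b)x)/(2L³EI)  [x≤a] = -(-12)·(3/2)²·4·(2·(9/2)·6-(3·(9/2)+(3/2))·4)/(2·6³·2000) = -3/4000 rad
Load 2 — triangular load w₀=4 kN/m (0→w₀ over full span):
  θ_2 = -w₀(2x(L-x)(L-2x)(x+2L)+x²(L-x)²)/(120LEI) = -4·(2·4·(6-4)·(6-2·4)·(4+2·6)+4²·(6-4)²)/(120·6·2000) = 7/5625 rad
Load 3 — point force P=18 kN at a=3/2 m (b=L-a=9/2):
  θ_3 = Pa²(L-x)(2bL-(3b+a)(L-x))/(2L³EI)  [x>a] = 18·(3/2)²·(6-4)·(2·(9/2)·6-(3·(9/2)+(3/2))·(6-4))/(2·6³·2000) = 9/4000 rad
Superposition: θ = Σ θ_i = 247/90000 rad ≈ 0.002744 rad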